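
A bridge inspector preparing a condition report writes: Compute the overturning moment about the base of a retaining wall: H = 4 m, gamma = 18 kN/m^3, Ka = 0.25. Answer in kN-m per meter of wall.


Pa = 0.5 * Ka * gamma * H^2
= 0.5 * 0.25 * 18 * 4^2
= 36.0 kN/m
Arm = H / 3 = 4 / 3 = 1.3333 m
Mo = Pa * arm = Pa * H / 3 = 36.0 * 4 / 3 = 48.0 kN-m/m

48.0 kN-m/m


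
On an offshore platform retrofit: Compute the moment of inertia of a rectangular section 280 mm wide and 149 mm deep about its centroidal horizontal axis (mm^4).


I = b * h^3 / 12
= 280 * 149^3 / 12
= 280 * 3307949 / 12
= 77185476.67 mm^4

77185476.67 mm^4


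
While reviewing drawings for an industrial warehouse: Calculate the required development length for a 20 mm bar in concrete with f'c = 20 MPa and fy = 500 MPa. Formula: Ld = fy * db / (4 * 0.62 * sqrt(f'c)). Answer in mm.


Ld = (fy * db) / (4 * 0.62 * sqrt(f'c))
= (500 * 20) / (4 * 0.62 * sqrt(20))
= 10000 / 11.0909
= 901.64 mm

901.64 mm


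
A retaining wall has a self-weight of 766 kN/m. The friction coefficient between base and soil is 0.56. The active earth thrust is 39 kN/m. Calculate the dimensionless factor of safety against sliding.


Resisting force = mu * W = 0.56 * 766 = 428.96 kN/m
FOS = Resisting / Driving = 428.96 / 39
= 10.999 (dimensionless)

10.999 (dimensionless)


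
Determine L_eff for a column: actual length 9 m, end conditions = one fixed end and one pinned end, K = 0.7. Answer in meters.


L_eff = K * L
= 0.7 * 9
= 6.3 m

6.3 m


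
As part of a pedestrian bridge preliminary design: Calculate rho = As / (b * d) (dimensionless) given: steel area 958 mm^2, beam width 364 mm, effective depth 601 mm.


rho = As / (b * d)
= 958 / (364 * 601)
= 958 / 218764
= 0.004379 (dimensionless)

0.004379 (dimensionless)


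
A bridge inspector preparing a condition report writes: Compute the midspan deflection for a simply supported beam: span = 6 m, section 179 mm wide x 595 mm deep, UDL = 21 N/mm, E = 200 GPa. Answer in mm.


I = 179 * 595^3 / 12 = 3142119385.42 mm^4
L = 6000.0 mm, w = 21 N/mm, E = 200000.0 MPa
delta = 5 * w * L^4 / (384 * E * I)
= 5 * 21 * 6000.0^4 / (384 * 200000.0 * 3142119385.42)
= 0.5639 mm

0.5639 mm


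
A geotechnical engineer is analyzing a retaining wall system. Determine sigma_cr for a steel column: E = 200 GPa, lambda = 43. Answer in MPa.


sigma_cr = pi^2 * E / lambda^2
= 9.8696 * 200000.0 / 43^2
= 9.8696 * 200000.0 / 1849
= 1067.5613 MPa

1067.5613 MPa


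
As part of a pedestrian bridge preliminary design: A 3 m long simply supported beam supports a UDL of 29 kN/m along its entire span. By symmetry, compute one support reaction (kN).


Total load = w * L = 29 * 3 = 87 kN
By symmetry, each reaction R = total / 2 = 87 / 2 = 43.5 kN

43.5 kN


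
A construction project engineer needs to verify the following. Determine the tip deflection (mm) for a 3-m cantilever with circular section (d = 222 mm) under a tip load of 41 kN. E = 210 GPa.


I = pi * d^4 / 64 = pi * 222^4 / 64 = 119228971.19 mm^4
L = 3000.0 mm, P = 41000.0 N, E = 210000.0 MPa
delta = P * L^3 / (3 * E * I)
= 41000.0 * 3000.0^3 / (3 * 210000.0 * 119228971.19)
= 14.7375 mm

14.7375 mm


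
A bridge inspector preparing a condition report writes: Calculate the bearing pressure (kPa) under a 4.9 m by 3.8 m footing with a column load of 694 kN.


A = 4.9 * 3.8 = 18.62 m^2
q = P / A = 694 / 18.62
= 37.2718 kPa

37.2718 kPa


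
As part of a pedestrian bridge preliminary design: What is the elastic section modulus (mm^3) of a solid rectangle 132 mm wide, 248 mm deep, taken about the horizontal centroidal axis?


S = b * h^2 / 6
= 132 * 248^2 / 6
= 132 * 61504 / 6
= 1353088.0 mm^3

1353088.0 mm^3


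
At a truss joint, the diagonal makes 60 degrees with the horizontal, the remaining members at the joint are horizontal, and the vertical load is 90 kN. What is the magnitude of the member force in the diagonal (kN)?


At the joint, only the diagonal has a vertical component, so vertical equilibrium gives:
F * sin(60) = 90
F = 90 / sin(60)
= 90 / 0.866025
= 103.92 kN

103.92 kN


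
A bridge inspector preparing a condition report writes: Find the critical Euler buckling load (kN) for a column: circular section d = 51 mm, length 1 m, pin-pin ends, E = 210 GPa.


I = pi * d^4 / 64 = 332086.03 mm^4
L = 1000.0 mm
P_cr = pi^2 * E * I / L^2
= 9.8696 * 210000.0 * 332086.03 / 1000.0^2
= 688287.12 N = 688.2871 kN

688.2871 kN


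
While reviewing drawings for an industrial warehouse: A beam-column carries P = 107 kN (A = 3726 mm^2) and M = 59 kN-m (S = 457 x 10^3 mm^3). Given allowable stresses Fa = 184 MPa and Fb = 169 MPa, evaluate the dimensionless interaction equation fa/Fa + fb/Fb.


f_a = P / A = 107000.0 / 3726 = 28.7171 MPa
f_b = M / S = 59000000.0 / 457000.0 = 129.1028 MPa
Ratio = f_a / Fa + f_b / Fb
= 28.7171 / 184 + 129.1028 / 169
= 0.92 (dimensionless)

0.92 (dimensionless)


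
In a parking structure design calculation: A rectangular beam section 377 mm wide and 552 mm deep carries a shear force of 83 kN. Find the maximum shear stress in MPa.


A = b * h = 377 * 552 = 208104 mm^2
V = 83 kN = 83000.0 N
tau_max = 1.5 * V / A = 1.5 * 83000.0 / 208104
= 0.5983 MPa

0.5983 MPa


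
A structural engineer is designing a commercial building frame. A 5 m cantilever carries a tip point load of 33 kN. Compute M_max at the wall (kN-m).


For a cantilever with a point load at the free end:
M_max = P * L = 33 * 5 = 165 kN-m

165 kN-m


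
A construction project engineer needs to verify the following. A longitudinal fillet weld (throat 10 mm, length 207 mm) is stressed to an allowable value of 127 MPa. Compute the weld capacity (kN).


Strength = throat * length * allowable stress
= 10 * 207 * 127 N
= 262890 N
= 262.89 kN

262.89 kN


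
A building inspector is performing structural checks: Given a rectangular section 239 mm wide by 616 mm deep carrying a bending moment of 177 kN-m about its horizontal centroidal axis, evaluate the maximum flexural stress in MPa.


I = b * h^3 / 12 = 239 * 616^3 / 12 = 4655419178.67 mm^4
y = h / 2 = 616 / 2 = 308.0 mm
M = 177 kN-m = 177000000.0 N-mm
sigma = M * y / I = 177000000.0 * 308.0 / 4655419178.67
= 11.71 MPa

11.71 MPa


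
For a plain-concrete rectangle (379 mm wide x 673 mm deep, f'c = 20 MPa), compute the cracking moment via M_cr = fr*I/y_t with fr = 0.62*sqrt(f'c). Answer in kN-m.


fr = 0.62 * sqrt(20) = 0.62 * 4.4721 = 2.7727 MPa
I = 379 * 673^3 / 12 = 9627270103.58 mm^4
y_t = 336.5 mm
M_cr = fr * I / y_t = 2.7727 * 9627270103.58 / 336.5 N-mm
= 79.3277 kN-m

79.3277 kN-m


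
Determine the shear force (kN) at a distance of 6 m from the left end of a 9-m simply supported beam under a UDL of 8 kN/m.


R_A = w * L / 2 = 8 * 9 / 2 = 36.0 kN
V(x) = R_A - w * x = 36.0 - 8 * 6
= -12.0 kN

-12.0 kN


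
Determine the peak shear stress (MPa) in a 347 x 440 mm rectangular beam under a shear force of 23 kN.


A = b * h = 347 * 440 = 152680 mm^2
V = 23 kN = 23000.0 N
tau_max = 1.5 * V / A = 1.5 * 23000.0 / 152680
= 0.226 MPa

0.226 MPa


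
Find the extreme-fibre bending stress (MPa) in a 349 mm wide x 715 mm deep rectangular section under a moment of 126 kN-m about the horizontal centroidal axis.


I = b * h^3 / 12 = 349 * 715^3 / 12 = 10630710864.58 mm^4
y = h / 2 = 715 / 2 = 357.5 mm
M = 126 kN-m = 126000000.0 N-mm
sigma = M * y / I = 126000000.0 * 357.5 / 10630710864.58
= 4.24 MPa

4.24 MPa


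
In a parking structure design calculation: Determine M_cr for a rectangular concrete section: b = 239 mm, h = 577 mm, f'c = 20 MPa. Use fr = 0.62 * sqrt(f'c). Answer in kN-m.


fr = 0.62 * sqrt(20) = 0.62 * 4.4721 = 2.7727 MPa
I = 239 * 577^3 / 12 = 3825992323.92 mm^4
y_t = 288.5 mm
M_cr = fr * I / y_t = 2.7727 * 3825992323.92 / 288.5 N-mm
= 36.771 kN-m

36.771 kN-m


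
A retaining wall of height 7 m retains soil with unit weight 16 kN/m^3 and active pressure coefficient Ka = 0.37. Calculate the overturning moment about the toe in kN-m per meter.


Pa = 0.5 * Ka * gamma * H^2
= 0.5 * 0.37 * 16 * 7^2
= 145.04 kN/m
Arm = H / 3 = 7 / 3 = 2.3333 m
Mo = Pa * arm = Pa * H / 3 = 145.04 * 7 / 3 = 338.4267 kN-m/m

338.4267 kN-m/m


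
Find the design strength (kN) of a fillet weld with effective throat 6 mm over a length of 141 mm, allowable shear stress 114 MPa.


Strength = throat * length * allowable stress
= 6 * 141 * 114 N
= 96444 N
= 96.44 kN

96.44 kN


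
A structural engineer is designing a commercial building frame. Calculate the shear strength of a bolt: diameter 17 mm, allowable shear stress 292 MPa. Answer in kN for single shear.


A = pi * d^2 / 4 = pi * 17^2 / 4 = 226.9801 mm^2
V = f_v * A / 1000 = 292 * 226.9801 / 1000
= 66.2782 kN

66.2782 kN


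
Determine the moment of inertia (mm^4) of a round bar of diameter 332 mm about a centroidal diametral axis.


r = d / 2 = 332 / 2 = 166.0 mm
I = pi * r^4 / 4 = pi * 166.0^4 / 4
= 596378850.42 mm^4

596378850.42 mm^4


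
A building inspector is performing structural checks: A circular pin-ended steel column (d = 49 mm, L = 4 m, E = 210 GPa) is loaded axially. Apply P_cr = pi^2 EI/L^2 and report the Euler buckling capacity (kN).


I = pi * d^4 / 64 = 282979.01 mm^4
L = 4000.0 mm
P_cr = pi^2 * E * I / L^2
= 9.8696 * 210000.0 * 282979.01 / 4000.0^2
= 36656.69 N = 36.6567 kN

36.6567 kN


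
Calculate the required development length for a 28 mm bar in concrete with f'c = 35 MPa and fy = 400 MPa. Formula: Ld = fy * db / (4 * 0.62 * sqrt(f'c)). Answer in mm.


Ld = (fy * db) / (4 * 0.62 * sqrt(f'c))
= (400 * 28) / (4 * 0.62 * sqrt(35))
= 11200 / 14.6719
= 763.37 mm

763.37 mm


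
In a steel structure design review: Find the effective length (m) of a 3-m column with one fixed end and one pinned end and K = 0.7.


L_eff = K * L
= 0.7 * 3
= 2.1 m

2.1 m


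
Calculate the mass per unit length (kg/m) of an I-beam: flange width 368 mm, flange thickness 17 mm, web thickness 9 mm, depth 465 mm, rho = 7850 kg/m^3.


A_flanges = 2 * 368 * 17 = 12512 mm^2
A_web = (465 - 2 * 17) * 9 = 3879 mm^2
A_total = 12512 + 3879 = 16391 mm^2 = 0.016391 m^2
Weight = rho * A = 7850 * 0.016391 = 128.6694 kg/m

128.6694 kg/m


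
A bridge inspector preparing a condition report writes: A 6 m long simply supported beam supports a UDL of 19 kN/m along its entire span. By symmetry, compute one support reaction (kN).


Total load = w * L = 19 * 6 = 114 kN
By symmetry, each reaction R = total / 2 = 114 / 2 = 57.0 kN

57.0 kN


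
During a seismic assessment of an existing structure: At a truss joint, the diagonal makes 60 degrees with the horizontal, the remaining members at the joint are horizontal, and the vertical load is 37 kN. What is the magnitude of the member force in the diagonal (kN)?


At the joint, only the diagonal has a vertical component, so vertical equilibrium gives:
F * sin(60) = 37
F = 37 / sin(60)
= 37 / 0.866025
= 42.72 kN

42.72 kN


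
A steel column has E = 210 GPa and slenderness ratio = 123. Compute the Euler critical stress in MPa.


sigma_cr = pi^2 * E / lambda^2
= 9.8696 * 210000.0 / 123^2
= 9.8696 * 210000.0 / 15129
= 136.9963 MPa

136.9963 MPa


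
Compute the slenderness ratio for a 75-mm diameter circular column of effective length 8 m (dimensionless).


Radius of gyration r = d / 4 = 75 / 4 = 18.75 mm
L_eff = 8000.0 mm
Slenderness ratio = L / r = 8000.0 / 18.75 = 426.67 (dimensionless)

426.67 (dimensionless)


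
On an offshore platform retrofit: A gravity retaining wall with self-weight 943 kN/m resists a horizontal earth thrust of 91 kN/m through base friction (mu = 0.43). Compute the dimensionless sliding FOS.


Resisting force = mu * W = 0.43 * 943 = 405.49 kN/m
FOS = Resisting / Driving = 405.49 / 91
= 4.4559 (dimensionless)

4.4559 (dimensionless)


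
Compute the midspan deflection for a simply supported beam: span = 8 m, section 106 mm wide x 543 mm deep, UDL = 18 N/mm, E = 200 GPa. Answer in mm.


I = 106 * 543^3 / 12 = 1414243228.5 mm^4
L = 8000.0 mm, w = 18 N/mm, E = 200000.0 MPa
delta = 5 * w * L^4 / (384 * E * I)
= 5 * 18 * 8000.0^4 / (384 * 200000.0 * 1414243228.5)
= 3.394 mm

3.394 mm


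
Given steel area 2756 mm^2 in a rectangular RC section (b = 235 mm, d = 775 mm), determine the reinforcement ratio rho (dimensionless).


rho = As / (b * d)
= 2756 / (235 * 775)
= 2756 / 182125
= 0.015132 (dimensionless)

0.015132 (dimensionless)


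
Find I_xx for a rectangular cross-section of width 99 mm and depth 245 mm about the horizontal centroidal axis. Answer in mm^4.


I = b * h^3 / 12
= 99 * 245^3 / 12
= 99 * 14706125 / 12
= 121325531.25 mm^4

121325531.25 mm^4


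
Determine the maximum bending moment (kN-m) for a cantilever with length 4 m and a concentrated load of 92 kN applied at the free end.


For a cantilever with a point load at the free end:
M_max = P * L = 92 * 4 = 368 kN-m

368 kN-m


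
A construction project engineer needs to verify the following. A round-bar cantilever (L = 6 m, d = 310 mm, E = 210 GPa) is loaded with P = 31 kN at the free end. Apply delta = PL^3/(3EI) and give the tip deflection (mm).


I = pi * d^4 / 64 = pi * 310^4 / 64 = 453332310.79 mm^4
L = 6000.0 mm, P = 31000.0 N, E = 210000.0 MPa
delta = P * L^3 / (3 * E * I)
= 31000.0 * 6000.0^3 / (3 * 210000.0 * 453332310.79)
= 23.4454 mm

23.4454 mm


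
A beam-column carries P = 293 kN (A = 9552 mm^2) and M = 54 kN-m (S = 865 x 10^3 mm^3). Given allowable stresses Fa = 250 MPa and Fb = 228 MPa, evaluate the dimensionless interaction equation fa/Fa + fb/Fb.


f_a = P / A = 293000.0 / 9552 = 30.6742 MPa
f_b = M / S = 54000000.0 / 865000.0 = 62.4277 MPa
Ratio = f_a / Fa + f_b / Fb
= 30.6742 / 250 + 62.4277 / 228
= 0.3965 (dimensionless)

0.3965 (dimensionless)


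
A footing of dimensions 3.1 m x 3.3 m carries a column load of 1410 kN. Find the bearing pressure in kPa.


A = 3.1 * 3.3 = 10.23 m^2
q = P / A = 1410 / 10.23
= 137.8299 kPa

137.8299 kPa


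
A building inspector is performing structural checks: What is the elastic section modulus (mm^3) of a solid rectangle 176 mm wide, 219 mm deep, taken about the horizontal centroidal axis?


S = b * h^2 / 6
= 176 * 219^2 / 6
= 176 * 47961 / 6
= 1406856.0 mm^3

1406856.0 mm^3


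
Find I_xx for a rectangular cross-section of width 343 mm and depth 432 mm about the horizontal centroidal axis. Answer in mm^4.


I = b * h^3 / 12
= 343 * 432^3 / 12
= 343 * 80621568 / 12
= 2304433152.0 mm^4

2304433152.0 mm^4


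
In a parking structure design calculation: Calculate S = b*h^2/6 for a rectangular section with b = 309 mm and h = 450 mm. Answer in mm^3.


S = b * h^2 / 6
= 309 * 450^2 / 6
= 309 * 202500 / 6
= 10428750.0 mm^3

10428750.0 mm^3


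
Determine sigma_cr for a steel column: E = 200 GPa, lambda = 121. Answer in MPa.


sigma_cr = pi^2 * E / lambda^2
= 9.8696 * 200000.0 / 121^2
= 9.8696 * 200000.0 / 14641
= 134.8215 MPa

134.8215 MPa


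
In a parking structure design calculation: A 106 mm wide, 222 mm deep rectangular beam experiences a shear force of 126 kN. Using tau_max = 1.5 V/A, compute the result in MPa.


A = b * h = 106 * 222 = 23532 mm^2
V = 126 kN = 126000.0 N
tau_max = 1.5 * V / A = 1.5 * 126000.0 / 23532
= 8.0316 MPa

8.0316 MPa


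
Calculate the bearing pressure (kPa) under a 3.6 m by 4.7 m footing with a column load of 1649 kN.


A = 3.6 * 4.7 = 16.92 m^2
q = P / A = 1649 / 16.92
= 97.4586 kPa

97.4586 kPa


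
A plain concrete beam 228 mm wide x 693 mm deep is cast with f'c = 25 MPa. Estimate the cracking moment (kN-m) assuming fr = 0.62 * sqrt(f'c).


fr = 0.62 * sqrt(25) = 0.62 * 5.0 = 3.1 MPa
I = 228 * 693^3 / 12 = 6323438583.0 mm^4
y_t = 346.5 mm
M_cr = fr * I / y_t = 3.1 * 6323438583.0 / 346.5 N-mm
= 56.5733 kN-m

56.5733 kN-m


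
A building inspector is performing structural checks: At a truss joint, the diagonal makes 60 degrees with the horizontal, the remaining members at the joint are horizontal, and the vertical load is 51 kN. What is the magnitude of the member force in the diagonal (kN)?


At the joint, only the diagonal has a vertical component, so vertical equilibrium gives:
F * sin(60) = 51
F = 51 / sin(60)
= 51 / 0.866025
= 58.89 kN

58.89 kN


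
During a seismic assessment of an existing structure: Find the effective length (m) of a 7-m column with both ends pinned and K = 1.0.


L_eff = K * L
= 1.0 * 7
= 7.0 m

7.0 m


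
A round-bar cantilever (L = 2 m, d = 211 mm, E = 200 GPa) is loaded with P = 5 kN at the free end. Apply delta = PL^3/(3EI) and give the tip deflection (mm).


I = pi * d^4 / 64 = pi * 211^4 / 64 = 97297060.54 mm^4
L = 2000.0 mm, P = 5000.0 N, E = 200000.0 MPa
delta = P * L^3 / (3 * E * I)
= 5000.0 * 2000.0^3 / (3 * 200000.0 * 97297060.54)
= 0.6852 mm

0.6852 mm


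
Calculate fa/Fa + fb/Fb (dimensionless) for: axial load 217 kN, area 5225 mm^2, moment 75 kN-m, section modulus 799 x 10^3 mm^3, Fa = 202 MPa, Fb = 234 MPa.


f_a = P / A = 217000.0 / 5225 = 41.5311 MPa
f_b = M / S = 75000000.0 / 799000.0 = 93.8673 MPa
Ratio = f_a / Fa + f_b / Fb
= 41.5311 / 202 + 93.8673 / 234
= 0.6067 (dimensionless)

0.6067 (dimensionless)


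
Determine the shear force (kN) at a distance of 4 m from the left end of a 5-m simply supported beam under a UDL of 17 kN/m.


R_A = w * L / 2 = 17 * 5 / 2 = 42.5 kN
V(x) = R_A - w * x = 42.5 - 17 * 4
= -25.5 kN

-25.5 kN


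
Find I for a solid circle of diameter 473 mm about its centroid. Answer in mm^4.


r = d / 2 = 473 / 2 = 236.5 mm
I = pi * r^4 / 4 = pi * 236.5^4 / 4
= 2457052644.18 mm^4

2457052644.18 mm^4


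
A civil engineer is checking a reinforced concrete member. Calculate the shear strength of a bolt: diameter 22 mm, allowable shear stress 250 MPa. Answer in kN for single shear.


A = pi * d^2 / 4 = pi * 22^2 / 4 = 380.1327 mm^2
V = f_v * A / 1000 = 250 * 380.1327 / 1000
= 95.0332 kN

95.0332 kN


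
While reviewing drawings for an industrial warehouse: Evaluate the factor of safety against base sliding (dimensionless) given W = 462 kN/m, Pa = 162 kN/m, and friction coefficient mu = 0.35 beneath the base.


Resisting force = mu * W = 0.35 * 462 = 161.7 kN/m
FOS = Resisting / Driving = 161.7 / 162
= 0.9981 (dimensionless)

0.9981 (dimensionless)


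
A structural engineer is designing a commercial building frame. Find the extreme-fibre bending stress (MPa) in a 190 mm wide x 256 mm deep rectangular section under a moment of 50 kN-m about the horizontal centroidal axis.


I = b * h^3 / 12 = 190 * 256^3 / 12 = 265639253.33 mm^4
y = h / 2 = 256 / 2 = 128.0 mm
M = 50 kN-m = 50000000.0 N-mm
sigma = M * y / I = 50000000.0 * 128.0 / 265639253.33
= 24.09 MPa

24.09 MPa


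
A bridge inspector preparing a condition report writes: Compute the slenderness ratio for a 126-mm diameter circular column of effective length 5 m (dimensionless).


Radius of gyration r = d / 4 = 126 / 4 = 31.5 mm
L_eff = 5000.0 mm
Slenderness ratio = L / r = 5000.0 / 31.5 = 158.73 (dimensionless)

158.73 (dimensionless)


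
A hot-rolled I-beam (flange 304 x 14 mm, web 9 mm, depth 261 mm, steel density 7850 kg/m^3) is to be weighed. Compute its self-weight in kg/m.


A_flanges = 2 * 304 * 14 = 8512 mm^2
A_web = (261 - 2 * 14) * 9 = 2097 mm^2
A_total = 8512 + 2097 = 10609 mm^2 = 0.010609 m^2
Weight = rho * A = 7850 * 0.010609 = 83.2806 kg/m

83.2806 kg/m


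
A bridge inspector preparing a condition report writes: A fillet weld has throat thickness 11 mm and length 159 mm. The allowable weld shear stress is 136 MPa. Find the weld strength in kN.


Strength = throat * length * allowable stress
= 11 * 159 * 136 N
= 237864 N
= 237.86 kN

237.86 kN


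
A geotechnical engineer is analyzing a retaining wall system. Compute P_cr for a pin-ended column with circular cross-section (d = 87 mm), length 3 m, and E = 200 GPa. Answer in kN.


I = pi * d^4 / 64 = 2812204.57 mm^4
L = 3000.0 mm
P_cr = pi^2 * E * I / L^2
= 9.8696 * 200000.0 * 2812204.57 / 3000.0^2
= 616785.48 N = 616.7855 kN

616.7855 kN


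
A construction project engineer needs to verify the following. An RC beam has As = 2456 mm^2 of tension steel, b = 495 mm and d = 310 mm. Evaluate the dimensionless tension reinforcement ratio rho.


rho = As / (b * d)
= 2456 / (495 * 310)
= 2456 / 153450
= 0.016005 (dimensionless)

0.016005 (dimensionless)


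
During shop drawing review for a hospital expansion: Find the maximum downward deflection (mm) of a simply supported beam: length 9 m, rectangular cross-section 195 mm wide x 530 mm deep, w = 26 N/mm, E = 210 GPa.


I = 195 * 530^3 / 12 = 2419251250.0 mm^4
L = 9000.0 mm, w = 26 N/mm, E = 210000.0 MPa
delta = 5 * w * L^4 / (384 * E * I)
= 5 * 26 * 9000.0^4 / (384 * 210000.0 * 2419251250.0)
= 4.372 mm

4.372 mm


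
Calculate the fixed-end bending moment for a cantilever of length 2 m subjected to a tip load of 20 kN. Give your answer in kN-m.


For a cantilever with a point load at the free end:
M_max = P * L = 20 * 2 = 40 kN-m

40 kN-m


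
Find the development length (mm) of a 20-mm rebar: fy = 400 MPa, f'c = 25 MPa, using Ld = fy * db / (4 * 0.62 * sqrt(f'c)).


Ld = (fy * db) / (4 * 0.62 * sqrt(f'c))
= (400 * 20) / (4 * 0.62 * sqrt(25))
= 8000 / 12.4
= 645.16 mm

645.16 mm


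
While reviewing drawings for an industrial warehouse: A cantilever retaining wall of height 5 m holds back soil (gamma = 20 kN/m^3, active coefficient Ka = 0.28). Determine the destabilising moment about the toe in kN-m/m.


Pa = 0.5 * Ka * gamma * H^2
= 0.5 * 0.28 * 20 * 5^2
= 70.0 kN/m
Arm = H / 3 = 5 / 3 = 1.6667 m
Mo = Pa * arm = Pa * H / 3 = 70.0 * 5 / 3 = 116.6667 kN-m/m

116.6667 kN-m/m


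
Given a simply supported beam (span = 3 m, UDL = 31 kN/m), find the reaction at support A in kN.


Total load = w * L = 31 * 3 = 93 kN
By symmetry, each reaction R = total / 2 = 93 / 2 = 46.5 kN

46.5 kN


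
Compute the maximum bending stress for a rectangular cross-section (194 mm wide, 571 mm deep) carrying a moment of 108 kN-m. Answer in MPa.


I = b * h^3 / 12 = 194 * 571^3 / 12 = 3009738811.17 mm^4
y = h / 2 = 571 / 2 = 285.5 mm
M = 108 kN-m = 108000000.0 N-mm
sigma = M * y / I = 108000000.0 * 285.5 / 3009738811.17
= 10.24 MPa

10.24 MPa


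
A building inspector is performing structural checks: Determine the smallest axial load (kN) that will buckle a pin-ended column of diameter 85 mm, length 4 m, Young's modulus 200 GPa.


I = pi * d^4 / 64 = 2562392.19 mm^4
L = 4000.0 mm
P_cr = pi^2 * E * I / L^2
= 9.8696 * 200000.0 * 2562392.19 / 4000.0^2
= 316122.47 N = 316.1225 kN

316.1225 kN


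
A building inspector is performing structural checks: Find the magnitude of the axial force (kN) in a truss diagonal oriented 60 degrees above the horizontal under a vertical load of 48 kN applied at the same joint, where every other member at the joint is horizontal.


At the joint, only the diagonal has a vertical component, so vertical equilibrium gives:
F * sin(60) = 48
F = 48 / sin(60)
= 48 / 0.866025
= 55.43 kN

55.43 kN


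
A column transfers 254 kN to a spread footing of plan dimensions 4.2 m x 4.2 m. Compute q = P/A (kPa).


A = 4.2 * 4.2 = 17.64 m^2
q = P / A = 254 / 17.64
= 14.3991 kPa

14.3991 kPa


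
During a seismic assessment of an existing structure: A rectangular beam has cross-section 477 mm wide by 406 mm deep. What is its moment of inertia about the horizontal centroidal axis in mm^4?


I = b * h^3 / 12
= 477 * 406^3 / 12
= 477 * 66923416 / 12
= 2660205786.0 mm^4

2660205786.0 mm^4


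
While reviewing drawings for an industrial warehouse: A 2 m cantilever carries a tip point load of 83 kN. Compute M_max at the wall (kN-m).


For a cantilever with a point load at the free end:
M_max = P * L = 83 * 2 = 166 kN-m

166 kN-m


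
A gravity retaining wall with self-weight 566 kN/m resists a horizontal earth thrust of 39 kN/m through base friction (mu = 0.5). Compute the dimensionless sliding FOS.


Resisting force = mu * W = 0.5 * 566 = 283.0 kN/m
FOS = Resisting / Driving = 283.0 / 39
= 7.2564 (dimensionless)

7.2564 (dimensionless)


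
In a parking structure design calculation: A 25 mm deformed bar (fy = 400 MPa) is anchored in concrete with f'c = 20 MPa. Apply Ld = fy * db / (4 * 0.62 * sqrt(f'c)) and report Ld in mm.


Ld = (fy * db) / (4 * 0.62 * sqrt(f'c))
= (400 * 25) / (4 * 0.62 * sqrt(20))
= 10000 / 11.0909
= 901.64 mm

901.64 mm


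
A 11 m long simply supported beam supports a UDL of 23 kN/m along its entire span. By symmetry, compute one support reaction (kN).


Total load = w * L = 23 * 11 = 253 kN
By symmetry, each reaction R = total / 2 = 253 / 2 = 126.5 kN

126.5 kN


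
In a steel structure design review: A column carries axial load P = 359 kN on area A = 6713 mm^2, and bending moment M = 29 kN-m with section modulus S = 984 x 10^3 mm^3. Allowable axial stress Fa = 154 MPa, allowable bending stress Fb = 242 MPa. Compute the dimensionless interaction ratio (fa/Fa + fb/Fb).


f_a = P / A = 359000.0 / 6713 = 53.4783 MPa
f_b = M / S = 29000000.0 / 984000.0 = 29.4715 MPa
Ratio = f_a / Fa + f_b / Fb
= 53.4783 / 154 + 29.4715 / 242
= 0.469 (dimensionless)

0.469 (dimensionless)


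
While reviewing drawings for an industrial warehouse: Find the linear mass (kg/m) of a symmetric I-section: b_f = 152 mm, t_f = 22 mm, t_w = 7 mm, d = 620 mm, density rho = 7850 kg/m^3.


A_flanges = 2 * 152 * 22 = 6688 mm^2
A_web = (620 - 2 * 22) * 7 = 4032 mm^2
A_total = 6688 + 4032 = 10720 mm^2 = 0.010720 m^2
Weight = rho * A = 7850 * 0.010720 = 84.152 kg/m

84.152 kg/m


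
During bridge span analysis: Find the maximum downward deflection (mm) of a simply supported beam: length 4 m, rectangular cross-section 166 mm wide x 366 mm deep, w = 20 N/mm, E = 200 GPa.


I = 166 * 366^3 / 12 = 678219228.0 mm^4
L = 4000.0 mm, w = 20 N/mm, E = 200000.0 MPa
delta = 5 * w * L^4 / (384 * E * I)
= 5 * 20 * 4000.0^4 / (384 * 200000.0 * 678219228.0)
= 0.4915 mm

0.4915 mm


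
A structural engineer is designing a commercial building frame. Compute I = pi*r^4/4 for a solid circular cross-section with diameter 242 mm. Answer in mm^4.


r = d / 2 = 242 / 2 = 121.0 mm
I = pi * r^4 / 4 = pi * 121.0^4 / 4
= 168357071.45 mm^4

168357071.45 mm^4


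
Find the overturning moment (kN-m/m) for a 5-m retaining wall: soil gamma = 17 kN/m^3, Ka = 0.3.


Pa = 0.5 * Ka * gamma * H^2
= 0.5 * 0.3 * 17 * 5^2
= 63.75 kN/m
Arm = H / 3 = 5 / 3 = 1.6667 m
Mo = Pa * arm = Pa * H / 3 = 63.75 * 5 / 3 = 106.25 kN-m/m

106.25 kN-m/m


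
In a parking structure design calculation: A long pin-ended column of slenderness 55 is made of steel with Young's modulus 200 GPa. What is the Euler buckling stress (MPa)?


sigma_cr = pi^2 * E / lambda^2
= 9.8696 * 200000.0 / 55^2
= 9.8696 * 200000.0 / 3025
= 652.5358 MPa

652.5358 MPa


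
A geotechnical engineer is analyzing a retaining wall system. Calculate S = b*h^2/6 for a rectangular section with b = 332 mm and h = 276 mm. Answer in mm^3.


S = b * h^2 / 6
= 332 * 276^2 / 6
= 332 * 76176 / 6
= 4215072.0 mm^3

4215072.0 mm^3


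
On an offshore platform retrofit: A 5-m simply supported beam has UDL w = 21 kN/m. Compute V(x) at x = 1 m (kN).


R_A = w * L / 2 = 21 * 5 / 2 = 52.5 kN
V(x) = R_A - w * x = 52.5 - 21 * 1
= 31.5 kN

31.5 kN


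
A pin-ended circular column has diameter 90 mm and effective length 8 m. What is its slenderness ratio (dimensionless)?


Radius of gyration r = d / 4 = 90 / 4 = 22.5 mm
L_eff = 8000.0 mm
Slenderness ratio = L / r = 8000.0 / 22.5 = 355.56 (dimensionless)

355.56 (dimensionless)


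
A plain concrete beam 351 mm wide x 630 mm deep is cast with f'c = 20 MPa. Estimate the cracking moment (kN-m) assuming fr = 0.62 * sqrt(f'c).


fr = 0.62 * sqrt(20) = 0.62 * 4.4721 = 2.7727 MPa
I = 351 * 630^3 / 12 = 7313874750.0 mm^4
y_t = 315.0 mm
M_cr = fr * I / y_t = 2.7727 * 7313874750.0 / 315.0 N-mm
= 64.3789 kN-m

64.3789 kN-m


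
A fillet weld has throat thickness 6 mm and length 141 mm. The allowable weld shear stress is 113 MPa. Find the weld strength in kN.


Strength = throat * length * allowable stress
= 6 * 141 * 113 N
= 95598 N
= 95.6 kN

95.6 kN


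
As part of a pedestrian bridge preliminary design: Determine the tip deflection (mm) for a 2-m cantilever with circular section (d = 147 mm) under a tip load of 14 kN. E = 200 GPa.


I = pi * d^4 / 64 = pi * 147^4 / 64 = 22921299.6 mm^4
L = 2000.0 mm, P = 14000.0 N, E = 200000.0 MPa
delta = P * L^3 / (3 * E * I)
= 14000.0 * 2000.0^3 / (3 * 200000.0 * 22921299.6)
= 8.1438 mm

8.1438 mm


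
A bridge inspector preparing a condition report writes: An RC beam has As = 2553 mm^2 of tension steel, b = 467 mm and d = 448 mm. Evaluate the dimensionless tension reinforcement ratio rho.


rho = As / (b * d)
= 2553 / (467 * 448)
= 2553 / 209216
= 0.012203 (dimensionless)

0.012203 (dimensionless)


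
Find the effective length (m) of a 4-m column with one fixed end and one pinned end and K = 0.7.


L_eff = K * L
= 0.7 * 4
= 2.8 m

2.8 m


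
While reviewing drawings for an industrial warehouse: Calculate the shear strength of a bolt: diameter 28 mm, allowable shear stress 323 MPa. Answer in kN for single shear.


A = pi * d^2 / 4 = pi * 28^2 / 4 = 615.7522 mm^2
V = f_v * A / 1000 = 323 * 615.7522 / 1000
= 198.8879 kN

198.8879 kN


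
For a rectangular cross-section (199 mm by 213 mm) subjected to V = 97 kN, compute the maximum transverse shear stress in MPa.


A = b * h = 199 * 213 = 42387 mm^2
V = 97 kN = 97000.0 N
tau_max = 1.5 * V / A = 1.5 * 97000.0 / 42387
= 3.4327 MPa

3.4327 MPa


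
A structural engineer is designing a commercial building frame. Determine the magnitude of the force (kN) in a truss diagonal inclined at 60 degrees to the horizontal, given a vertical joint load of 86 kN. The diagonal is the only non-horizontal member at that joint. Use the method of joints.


At the joint, only the diagonal has a vertical component, so vertical equilibrium gives:
F * sin(60) = 86
F = 86 / sin(60)
= 86 / 0.866025
= 99.3 kN

99.3 kN


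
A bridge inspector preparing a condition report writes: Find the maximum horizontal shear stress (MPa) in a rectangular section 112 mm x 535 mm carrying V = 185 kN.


A = b * h = 112 * 535 = 59920 mm^2
V = 185 kN = 185000.0 N
tau_max = 1.5 * V / A = 1.5 * 185000.0 / 59920
= 4.6312 MPa

4.6312 MPa


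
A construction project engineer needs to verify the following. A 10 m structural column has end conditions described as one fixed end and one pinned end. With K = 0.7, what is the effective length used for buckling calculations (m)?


L_eff = K * L
= 0.7 * 10
= 7.0 m

7.0 m


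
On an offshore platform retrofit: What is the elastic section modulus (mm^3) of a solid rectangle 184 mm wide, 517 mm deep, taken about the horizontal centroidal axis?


S = b * h^2 / 6
= 184 * 517^2 / 6
= 184 * 267289 / 6
= 8196862.67 mm^3

8196862.67 mm^3


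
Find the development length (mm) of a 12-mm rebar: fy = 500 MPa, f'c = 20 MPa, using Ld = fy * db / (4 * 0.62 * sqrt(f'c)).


Ld = (fy * db) / (4 * 0.62 * sqrt(f'c))
= (500 * 12) / (4 * 0.62 * sqrt(20))
= 6000 / 11.0909
= 540.98 mm

540.98 mm


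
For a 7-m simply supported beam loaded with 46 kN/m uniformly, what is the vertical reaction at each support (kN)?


Total load = w * L = 46 * 7 = 322 kN
By symmetry, each reaction R = total / 2 = 322 / 2 = 161.0 kN

161.0 kN


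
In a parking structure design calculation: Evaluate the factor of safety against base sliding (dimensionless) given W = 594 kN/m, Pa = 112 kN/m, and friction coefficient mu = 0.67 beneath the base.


Resisting force = mu * W = 0.67 * 594 = 397.98 kN/m
FOS = Resisting / Driving = 397.98 / 112
= 3.5534 (dimensionless)

3.5534 (dimensionless)


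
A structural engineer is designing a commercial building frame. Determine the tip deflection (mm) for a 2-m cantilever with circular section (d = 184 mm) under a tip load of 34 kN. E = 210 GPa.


I = pi * d^4 / 64 = pi * 184^4 / 64 = 56265371.51 mm^4
L = 2000.0 mm, P = 34000.0 N, E = 210000.0 MPa
delta = P * L^3 / (3 * E * I)
= 34000.0 * 2000.0^3 / (3 * 210000.0 * 56265371.51)
= 7.6734 mm

7.6734 mm


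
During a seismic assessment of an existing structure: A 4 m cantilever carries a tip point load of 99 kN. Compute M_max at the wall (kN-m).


For a cantilever with a point load at the free end:
M_max = P * L = 99 * 4 = 396 kN-m

396 kN-m


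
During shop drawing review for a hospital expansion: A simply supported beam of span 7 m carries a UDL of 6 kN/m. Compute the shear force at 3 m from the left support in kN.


R_A = w * L / 2 = 6 * 7 / 2 = 21.0 kN
V(x) = R_A - w * x = 21.0 - 6 * 3
= 3.0 kN

3.0 kN


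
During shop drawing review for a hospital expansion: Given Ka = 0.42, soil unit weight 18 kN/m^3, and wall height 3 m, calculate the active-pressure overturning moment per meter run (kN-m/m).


Pa = 0.5 * Ka * gamma * H^2
= 0.5 * 0.42 * 18 * 3^2
= 34.02 kN/m
Arm = H / 3 = 3 / 3 = 1.0 m
Mo = Pa * arm = Pa * H / 3 = 34.02 * 3 / 3 = 34.02 kN-m/m

34.02 kN-m/m


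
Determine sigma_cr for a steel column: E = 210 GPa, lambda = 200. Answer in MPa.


sigma_cr = pi^2 * E / lambda^2
= 9.8696 * 210000.0 / 200^2
= 9.8696 * 210000.0 / 40000
= 51.8154 MPa

51.8154 MPa


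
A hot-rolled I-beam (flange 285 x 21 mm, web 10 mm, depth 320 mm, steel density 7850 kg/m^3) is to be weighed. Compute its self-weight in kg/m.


A_flanges = 2 * 285 * 21 = 11970 mm^2
A_web = (320 - 2 * 21) * 10 = 2780 mm^2
A_total = 11970 + 2780 = 14750 mm^2 = 0.014750 m^2
Weight = rho * A = 7850 * 0.014750 = 115.7875 kg/m

115.7875 kg/m


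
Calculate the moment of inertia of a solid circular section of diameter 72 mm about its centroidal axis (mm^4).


r = d / 2 = 72 / 2 = 36.0 mm
I = pi * r^4 / 4 = pi * 36.0^4 / 4
= 1319167.32 mm^4

1319167.32 mm^4


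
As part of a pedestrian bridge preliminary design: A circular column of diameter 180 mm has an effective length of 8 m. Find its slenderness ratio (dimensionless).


Radius of gyration r = d / 4 = 180 / 4 = 45.0 mm
L_eff = 8000.0 mm
Slenderness ratio = L / r = 8000.0 / 45.0 = 177.78 (dimensionless)

177.78 (dimensionless)


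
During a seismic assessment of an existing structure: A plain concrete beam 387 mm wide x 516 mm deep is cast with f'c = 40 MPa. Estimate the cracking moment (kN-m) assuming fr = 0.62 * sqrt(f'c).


fr = 0.62 * sqrt(40) = 0.62 * 6.3246 = 3.9212 MPa
I = 387 * 516^3 / 12 = 4430766096.0 mm^4
y_t = 258.0 mm
M_cr = fr * I / y_t = 3.9212 * 4430766096.0 / 258.0 N-mm
= 67.3412 kN-m

67.3412 kN-m


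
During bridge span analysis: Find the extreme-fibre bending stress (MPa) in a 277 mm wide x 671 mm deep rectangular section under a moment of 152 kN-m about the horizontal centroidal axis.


I = b * h^3 / 12 = 277 * 671^3 / 12 = 6973745328.92 mm^4
y = h / 2 = 671 / 2 = 335.5 mm
M = 152 kN-m = 152000000.0 N-mm
sigma = M * y / I = 152000000.0 * 335.5 / 6973745328.92
= 7.31 MPa

7.31 MPa


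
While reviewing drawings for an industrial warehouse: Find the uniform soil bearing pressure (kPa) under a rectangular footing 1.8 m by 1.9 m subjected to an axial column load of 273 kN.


A = 1.8 * 1.9 = 3.42 m^2
q = P / A = 273 / 3.42
= 79.8246 kPa

79.8246 kPa


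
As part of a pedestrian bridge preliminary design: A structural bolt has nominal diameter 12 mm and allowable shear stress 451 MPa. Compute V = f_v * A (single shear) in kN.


A = pi * d^2 / 4 = pi * 12^2 / 4 = 113.0973 mm^2
V = f_v * A / 1000 = 451 * 113.0973 / 1000
= 51.0069 kN

51.0069 kN


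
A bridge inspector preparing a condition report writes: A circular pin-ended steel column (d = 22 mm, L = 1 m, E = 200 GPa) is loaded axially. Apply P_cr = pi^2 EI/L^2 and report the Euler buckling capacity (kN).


I = pi * d^4 / 64 = 11499.01 mm^4
L = 1000.0 mm
P_cr = pi^2 * E * I / L^2
= 9.8696 * 200000.0 * 11499.01 / 1000.0^2
= 22698.14 N = 22.6981 kN

22.6981 kN


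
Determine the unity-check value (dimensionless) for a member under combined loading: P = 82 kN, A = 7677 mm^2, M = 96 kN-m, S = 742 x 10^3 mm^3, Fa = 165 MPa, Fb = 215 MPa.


f_a = P / A = 82000.0 / 7677 = 10.6813 MPa
f_b = M / S = 96000000.0 / 742000.0 = 129.3801 MPa
Ratio = f_a / Fa + f_b / Fb
= 10.6813 / 165 + 129.3801 / 215
= 0.6665 (dimensionless)

0.6665 (dimensionless)


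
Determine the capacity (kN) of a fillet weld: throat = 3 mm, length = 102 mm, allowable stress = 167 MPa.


Strength = throat * length * allowable stress
= 3 * 102 * 167 N
= 51102 N
= 51.1 kN

51.1 kN


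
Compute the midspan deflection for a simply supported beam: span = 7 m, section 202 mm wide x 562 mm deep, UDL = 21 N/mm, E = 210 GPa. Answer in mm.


I = 202 * 562^3 / 12 = 2987989521.33 mm^4
L = 7000.0 mm, w = 21 N/mm, E = 210000.0 MPa
delta = 5 * w * L^4 / (384 * E * I)
= 5 * 21 * 7000.0^4 / (384 * 210000.0 * 2987989521.33)
= 1.0463 mm

1.0463 mm


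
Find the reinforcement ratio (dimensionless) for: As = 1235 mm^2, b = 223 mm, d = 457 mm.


rho = As / (b * d)
= 1235 / (223 * 457)
= 1235 / 101911
= 0.012118 (dimensionless)

0.012118 (dimensionless)


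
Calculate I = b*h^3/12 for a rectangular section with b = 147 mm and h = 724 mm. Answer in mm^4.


I = b * h^3 / 12
= 147 * 724^3 / 12
= 147 * 379503424 / 12
= 4648916944.0 mm^4

4648916944.0 mm^4


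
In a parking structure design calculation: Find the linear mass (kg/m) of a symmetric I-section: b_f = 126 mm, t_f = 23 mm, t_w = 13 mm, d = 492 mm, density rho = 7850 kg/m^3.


A_flanges = 2 * 126 * 23 = 5796 mm^2
A_web = (492 - 2 * 23) * 13 = 5798 mm^2
A_total = 5796 + 5798 = 11594 mm^2 = 0.011594 m^2
Weight = rho * A = 7850 * 0.011594 = 91.0129 kg/m

91.0129 kg/m


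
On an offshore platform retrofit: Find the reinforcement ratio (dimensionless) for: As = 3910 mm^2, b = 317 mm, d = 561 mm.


rho = As / (b * d)
= 3910 / (317 * 561)
= 3910 / 177837
= 0.021986 (dimensionless)

0.021986 (dimensionless)


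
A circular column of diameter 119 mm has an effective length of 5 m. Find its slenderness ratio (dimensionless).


Radius of gyration r = d / 4 = 119 / 4 = 29.75 mm
L_eff = 5000.0 mm
Slenderness ratio = L / r = 5000.0 / 29.75 = 168.07 (dimensionless)

168.07 (dimensionless)


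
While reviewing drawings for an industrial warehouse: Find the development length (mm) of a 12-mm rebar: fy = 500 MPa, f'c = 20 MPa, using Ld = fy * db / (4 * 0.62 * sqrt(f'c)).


Ld = (fy * db) / (4 * 0.62 * sqrt(f'c))
= (500 * 12) / (4 * 0.62 * sqrt(20))
= 6000 / 11.0909
= 540.98 mm

540.98 mm


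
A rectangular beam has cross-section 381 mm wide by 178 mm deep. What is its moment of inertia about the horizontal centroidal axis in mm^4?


I = b * h^3 / 12
= 381 * 178^3 / 12
= 381 * 5639752 / 12
= 179062126.0 mm^4

179062126.0 mm^4


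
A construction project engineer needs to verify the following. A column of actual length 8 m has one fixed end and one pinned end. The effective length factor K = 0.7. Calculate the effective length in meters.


L_eff = K * L
= 0.7 * 8
= 5.6 m

5.6 m


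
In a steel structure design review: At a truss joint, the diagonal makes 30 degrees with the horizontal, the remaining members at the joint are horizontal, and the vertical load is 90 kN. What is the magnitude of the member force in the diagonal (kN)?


At the joint, only the diagonal has a vertical component, so vertical equilibrium gives:
F * sin(30) = 90
F = 90 / sin(30)
= 90 / 0.5
= 180.0 kN

180.0 kN


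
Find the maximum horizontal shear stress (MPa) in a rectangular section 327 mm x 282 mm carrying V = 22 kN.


A = b * h = 327 * 282 = 92214 mm^2
V = 22 kN = 22000.0 N
tau_max = 1.5 * V / A = 1.5 * 22000.0 / 92214
= 0.3579 MPa

0.3579 MPa


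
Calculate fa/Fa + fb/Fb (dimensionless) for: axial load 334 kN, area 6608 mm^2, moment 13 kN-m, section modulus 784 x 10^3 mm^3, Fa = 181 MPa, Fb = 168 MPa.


f_a = P / A = 334000.0 / 6608 = 50.5448 MPa
f_b = M / S = 13000000.0 / 784000.0 = 16.5816 MPa
Ratio = f_a / Fa + f_b / Fb
= 50.5448 / 181 + 16.5816 / 168
= 0.378 (dimensionless)

0.378 (dimensionless)
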